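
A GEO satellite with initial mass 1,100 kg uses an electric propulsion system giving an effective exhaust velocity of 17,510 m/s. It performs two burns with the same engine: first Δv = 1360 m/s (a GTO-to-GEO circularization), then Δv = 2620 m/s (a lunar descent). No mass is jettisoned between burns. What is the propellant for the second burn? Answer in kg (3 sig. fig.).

After the first burn: m = 1100 × exp(−1360/17510.0) = 1100 × 0.92527 = 1,017.8 kg.
After the second burn: m = 1,017.8 × exp(−2620/17510.0) = 1,017.8 × 0.86103 = 876.356 kg.
Second-burn propellant = 1,017.8 − 876.356 = 141.444 kg.

propellant for the second burn ≈ 141 kg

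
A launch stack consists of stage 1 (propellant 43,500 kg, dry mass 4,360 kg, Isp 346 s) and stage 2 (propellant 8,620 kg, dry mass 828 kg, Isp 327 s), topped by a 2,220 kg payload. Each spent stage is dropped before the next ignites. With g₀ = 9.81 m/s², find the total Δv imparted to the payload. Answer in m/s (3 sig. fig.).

Δv ≈ 8760 m/s

Ignition mass of stage 1 = 43,500+4,360 + 8,620+828 + 2,220 = 59,528 kg.
Stage 1: m₀ = 59,528 kg, m_f = 59,528 − 43,500 = 16,028 kg; Δv = 346×9.81×ln(3.714) = 3394.3×1.3121 ≈ 4454 m/s.
Stage 2: m₀ = 11,668 kg, m_f = 11,668 − 8,620 = 3,048 kg; Δv = 327×9.81×ln(3.828) = 3207.9×1.3424 ≈ 4306 m/s.
Total Δv = 4454 + 4306 = 8760 m/s.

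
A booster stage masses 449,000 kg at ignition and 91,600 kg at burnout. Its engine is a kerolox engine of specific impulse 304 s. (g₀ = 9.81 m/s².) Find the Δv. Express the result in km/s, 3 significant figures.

v_e = Isp · g₀ = 304 × 9.81 = 2982.2 m/s.
Rocket equation: Δv = v_e · ln(m₀/m_f) = 2982.2 × ln(4.902) = 2982.2 × 1.5896 ≈ 4740.5 m/s.

Δv ≈ 4.74 km/s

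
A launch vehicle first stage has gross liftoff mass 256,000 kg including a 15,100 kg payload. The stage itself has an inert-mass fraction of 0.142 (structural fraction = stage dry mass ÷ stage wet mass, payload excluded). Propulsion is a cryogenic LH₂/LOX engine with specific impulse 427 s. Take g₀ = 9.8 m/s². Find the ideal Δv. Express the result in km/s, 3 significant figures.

Δv ≈ 6.89 km/s

Stage wet mass = m₀ − payload = 256,000 − 15,100 = 240,900 kg.
Stage dry mass = ε × stage wet mass = 0.142 × 240,900 = 34,207.8 kg.
Burnout mass m_f = stage dry + payload = 34,207.8 + 15,100 = 49,307.8 kg.
v_e = Isp · g₀ = 427 × 9.8 = 4184.6 m/s.
From the ideal rocket equation, Δv = v_e · ln(256,000/49,307.8) = 4184.6 × ln(5.192) = 4184.6 × 1.6471 ≈ 6892 m/s.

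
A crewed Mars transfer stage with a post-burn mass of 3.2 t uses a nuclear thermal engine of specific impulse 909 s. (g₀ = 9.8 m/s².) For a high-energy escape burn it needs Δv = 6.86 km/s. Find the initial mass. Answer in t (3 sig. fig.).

v_e = Isp · g₀ = 909 × 9.8 = 8908.2 m/s.
Rocket equation: m₀/m_f = exp(Δv / v_e) = exp(6860 / 8908.2) = exp(0.7701) = 2.1599.
m₀ = m_f × 2.1599 = 3.2 × 2.1599 = 6.91168 t.

initial mass ≈ 6.91 t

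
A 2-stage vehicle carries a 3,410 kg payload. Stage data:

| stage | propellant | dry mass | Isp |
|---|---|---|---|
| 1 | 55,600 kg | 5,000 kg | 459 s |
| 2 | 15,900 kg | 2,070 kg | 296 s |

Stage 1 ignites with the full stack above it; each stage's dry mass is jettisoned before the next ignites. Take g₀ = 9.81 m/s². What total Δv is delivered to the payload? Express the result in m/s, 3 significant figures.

Δv ≈ 9060 m/s

Ignition mass of stage 1 = 55,600+5,000 + 15,900+2,070 + 3,410 = 81,980 kg.
Stage 1: m₀ = 81,980 kg, m_f = 81,980 − 55,600 = 26,380 kg; Δv = 459×9.81×ln(3.108) = 4502.8×1.1339 ≈ 5106 m/s.
Stage 2: m₀ = 21,380 kg, m_f = 21,380 − 15,900 = 5,480 kg; Δv = 296×9.81×ln(3.901) = 2903.8×1.3614 ≈ 3953 m/s.
Total Δv = 5106 + 3953 = 9059 m/s.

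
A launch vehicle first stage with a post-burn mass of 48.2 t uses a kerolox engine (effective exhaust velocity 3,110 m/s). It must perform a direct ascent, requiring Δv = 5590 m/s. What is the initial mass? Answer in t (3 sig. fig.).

initial mass ≈ 291 t

m₀/m_f = exp(Δv / v_e) = exp(5590 / 3110.0) = exp(1.7974) = 6.0341.
m₀ = m_f × 6.0341 = 48.2 × 6.0341 = 290.844 t.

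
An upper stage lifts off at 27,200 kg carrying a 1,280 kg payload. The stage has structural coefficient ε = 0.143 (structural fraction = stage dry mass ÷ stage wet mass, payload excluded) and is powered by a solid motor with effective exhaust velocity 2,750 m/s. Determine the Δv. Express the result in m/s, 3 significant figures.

Δv ≈ 4670 m/s

Stage wet mass = m₀ − payload = 27,200 − 1,280 = 25,920 kg.
Stage dry mass = ε × stage wet mass = 0.143 × 25,920 = 3,706.56 kg.
Burnout mass m_f = stage dry + payload = 3,706.56 + 1,280 = 4,986.56 kg.
Δv = v_e · ln(27,200/4,986.56) = 2750.0 × ln(5.455) = 2750.0 × 1.6965 ≈ 4665 m/s.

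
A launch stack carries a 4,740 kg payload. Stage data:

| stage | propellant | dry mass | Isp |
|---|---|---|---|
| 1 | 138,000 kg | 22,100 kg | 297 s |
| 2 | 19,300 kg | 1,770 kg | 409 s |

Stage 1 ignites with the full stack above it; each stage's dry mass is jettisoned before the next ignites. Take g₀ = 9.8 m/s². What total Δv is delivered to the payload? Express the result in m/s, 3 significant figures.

Δv ≈ 9470 m/s

Ignition mass of stage 1 = 138,000+22,100 + 19,300+1,770 + 4,740 = 185,910 kg.
Stage 1: m₀ = 185,910 kg, m_f = 185,910 − 138,000 = 47,910 kg; Δv = 297×9.8×ln(3.88) = 2910.6×1.3559 ≈ 3947 m/s.
Stage 2: m₀ = 25,810 kg, m_f = 25,810 − 19,300 = 6,510 kg; Δv = 409×9.8×ln(3.965) = 4008.2×1.3774 ≈ 5521 m/s.
Total Δv = 3947 + 5521 = 9468 m/s.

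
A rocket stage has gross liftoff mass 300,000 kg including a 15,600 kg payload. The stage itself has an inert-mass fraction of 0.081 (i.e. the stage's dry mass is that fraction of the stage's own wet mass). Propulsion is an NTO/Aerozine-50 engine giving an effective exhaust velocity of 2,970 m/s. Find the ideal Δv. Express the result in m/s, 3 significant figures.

Δv ≈ 6090 m/s

Stage wet mass = m₀ − payload = 300,000 − 15,600 = 284,400 kg.
Stage dry mass = ε × stage wet mass = 0.081 × 284,400 = 23,036.4 kg.
Burnout mass m_f = stage dry + payload = 23,036.4 + 15,600 = 38,636.4 kg.
Δv = v_e · ln(300,000/38,636.4) = 2970.0 × ln(7.765) = 2970.0 × 2.0496 ≈ 6087 m/s.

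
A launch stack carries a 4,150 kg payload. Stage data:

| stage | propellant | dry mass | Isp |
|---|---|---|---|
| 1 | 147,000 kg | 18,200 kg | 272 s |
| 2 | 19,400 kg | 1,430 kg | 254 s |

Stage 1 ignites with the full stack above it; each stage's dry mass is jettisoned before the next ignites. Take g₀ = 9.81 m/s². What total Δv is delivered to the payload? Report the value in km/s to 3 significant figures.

Δv ≈ 7.69 km/s

Ignition mass of stage 1 = 147,000+18,200 + 19,400+1,430 + 4,150 = 190,180 kg.
Stage 1: m₀ = 190,180 kg, m_f = 190,180 − 147,000 = 43,180 kg; Δv = 272×9.81×ln(4.404) = 2668.3×1.4826 ≈ 3956 m/s.
Stage 2: m₀ = 24,980 kg, m_f = 24,980 − 19,400 = 5,580 kg; Δv = 254×9.81×ln(4.477) = 2491.7×1.4989 ≈ 3735 m/s.
Total Δv = 3956 + 3735 = 7691 m/s.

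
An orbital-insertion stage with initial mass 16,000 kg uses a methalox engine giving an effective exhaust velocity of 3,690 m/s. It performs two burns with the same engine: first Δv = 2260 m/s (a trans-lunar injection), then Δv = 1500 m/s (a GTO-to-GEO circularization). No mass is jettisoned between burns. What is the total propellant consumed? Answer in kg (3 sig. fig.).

After the first burn: m = 16000 × exp(−2260/3690.0) = 16000 × 0.54201 = 8,672.16 kg.
After the second burn: m = 8,672.16 × exp(−1500/3690.0) = 8,672.16 × 0.66597 = 5,775.4 kg.
Total propellant = m₀ − m_final = 16000 − 5,775.4 = 10,224.6 kg.

total propellant consumed ≈ 10200 kg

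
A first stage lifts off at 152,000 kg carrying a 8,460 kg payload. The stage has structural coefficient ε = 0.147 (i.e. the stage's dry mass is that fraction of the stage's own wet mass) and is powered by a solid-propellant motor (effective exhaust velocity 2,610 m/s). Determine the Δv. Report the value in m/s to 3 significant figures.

Δv ≈ 4270 m/s

Stage wet mass = m₀ − payload = 152,000 − 8,460 = 143,540 kg.
Stage dry mass = ε × stage wet mass = 0.147 × 143,540 = 21,100.4 kg.
Burnout mass m_f = stage dry + payload = 21,100.4 + 8,460 = 29,560.4 kg.
From the ideal rocket equation, Δv = v_e · ln(152,000/29,560.4) = 2610.0 × ln(5.142) = 2610.0 × 1.6374 ≈ 4274 m/s.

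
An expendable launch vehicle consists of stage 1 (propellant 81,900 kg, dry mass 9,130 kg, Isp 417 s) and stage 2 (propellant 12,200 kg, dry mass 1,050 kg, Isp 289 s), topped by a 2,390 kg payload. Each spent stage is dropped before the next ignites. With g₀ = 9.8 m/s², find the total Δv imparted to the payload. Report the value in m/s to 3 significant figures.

Δv ≈ 10300 m/s

Ignition mass of stage 1 = 81,900+9,130 + 12,200+1,050 + 2,390 = 106,670 kg.
Stage 1: m₀ = 106,670 kg, m_f = 106,670 − 81,900 = 24,770 kg; Δv = 417×9.8×ln(4.306) = 4086.6×1.4601 ≈ 5967 m/s.
Stage 2: m₀ = 15,640 kg, m_f = 15,640 − 12,200 = 3,440 kg; Δv = 289×9.8×ln(4.547) = 2832.2×1.5144 ≈ 4289 m/s.
Total Δv = 5967 + 4289 = 10256 m/s.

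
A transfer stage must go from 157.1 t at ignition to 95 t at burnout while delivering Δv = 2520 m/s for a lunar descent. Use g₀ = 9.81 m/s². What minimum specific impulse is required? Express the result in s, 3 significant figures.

Isp ≈ 511 s

ln(m₀/m_f) = ln(157100/95000) = ln(1.654) = 0.5030.
v_e = Δv / ln(m₀/m_f) = 2520 / 0.5030 = 5009.9 m/s.
Isp = v_e / g₀ = 5009.9 / 9.81 = 510.7 s.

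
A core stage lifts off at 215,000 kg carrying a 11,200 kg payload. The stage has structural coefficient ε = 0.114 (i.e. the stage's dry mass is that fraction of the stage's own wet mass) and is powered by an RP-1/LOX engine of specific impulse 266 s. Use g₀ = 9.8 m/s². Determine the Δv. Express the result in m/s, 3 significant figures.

Stage wet mass = m₀ − payload = 215,000 − 11,200 = 203,800 kg.
Stage dry mass = ε × stage wet mass = 0.114 × 203,800 = 23,233.2 kg.
Burnout mass m_f = stage dry + payload = 23,233.2 + 11,200 = 34,433.2 kg.
v_e = Isp · g₀ = 266 × 9.8 = 2606.8 m/s.
By the Tsiolkovsky rocket equation, Δv = v_e · ln(215,000/34,433.2) = 2606.8 × ln(6.244) = 2606.8 × 1.8316 ≈ 4775 m/s.

Δv ≈ 4770 m/s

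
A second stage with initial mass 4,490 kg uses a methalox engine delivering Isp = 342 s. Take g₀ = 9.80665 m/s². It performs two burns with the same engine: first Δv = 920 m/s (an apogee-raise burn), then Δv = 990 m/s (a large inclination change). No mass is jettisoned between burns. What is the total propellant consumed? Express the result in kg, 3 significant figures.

v_e = Isp · g₀ = 342 × 9.80665 = 3353.9 m/s.
After the first burn: m = 4490 × exp(−920/3353.9) = 4490 × 0.76010 = 3,412.85 kg.
After the second burn: m = 3,412.85 × exp(−990/3353.9) = 3,412.85 × 0.74440 = 2,540.53 kg.
Total propellant = m₀ − m_final = 4490 − 2,540.53 = 1,949.47 kg.

total propellant consumed ≈ 1950 kg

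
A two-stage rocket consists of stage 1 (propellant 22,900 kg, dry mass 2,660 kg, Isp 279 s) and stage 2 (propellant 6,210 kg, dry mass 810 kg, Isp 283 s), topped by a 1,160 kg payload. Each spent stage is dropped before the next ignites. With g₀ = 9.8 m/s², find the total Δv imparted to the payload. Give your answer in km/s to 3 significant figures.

Δv ≈ 7.05 km/s

Ignition mass of stage 1 = 22,900+2,660 + 6,210+810 + 1,160 = 33,740 kg.
Stage 1: m₀ = 33,740 kg, m_f = 33,740 − 22,900 = 10,840 kg; Δv = 279×9.8×ln(3.113) = 2734.2×1.1354 ≈ 3105 m/s.
Stage 2: m₀ = 8,180 kg, m_f = 8,180 − 6,210 = 1,970 kg; Δv = 283×9.8×ln(4.152) = 2773.4×1.4237 ≈ 3948 m/s.
Total Δv = 3105 + 3948 = 7053 m/s.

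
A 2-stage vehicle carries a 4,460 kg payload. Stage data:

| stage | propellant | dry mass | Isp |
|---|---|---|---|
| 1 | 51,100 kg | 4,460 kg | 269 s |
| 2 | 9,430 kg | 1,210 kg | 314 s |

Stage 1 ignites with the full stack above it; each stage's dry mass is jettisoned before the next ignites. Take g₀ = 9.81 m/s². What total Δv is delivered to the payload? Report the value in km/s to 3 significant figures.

Ignition mass of stage 1 = 51,100+4,460 + 9,430+1,210 + 4,460 = 70,660 kg.
Stage 1: m₀ = 70,660 kg, m_f = 70,660 − 51,100 = 19,560 kg; Δv = 269×9.81×ln(3.612) = 2638.9×1.2844 ≈ 3389 m/s.
Stage 2: m₀ = 15,100 kg, m_f = 15,100 − 9,430 = 5,670 kg; Δv = 314×9.81×ln(2.663) = 3080.3×0.9795 ≈ 3017 m/s.
Total Δv = 3389 + 3017 = 6406 m/s.

Δv ≈ 6.41 km/s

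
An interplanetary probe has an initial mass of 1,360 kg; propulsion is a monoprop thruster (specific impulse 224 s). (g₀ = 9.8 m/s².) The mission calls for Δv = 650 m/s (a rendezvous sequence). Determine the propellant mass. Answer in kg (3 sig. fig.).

v_e = Isp · g₀ = 224 × 9.8 = 2195.2 m/s.
By the Tsiolkovsky rocket equation, m₀/m_f = exp(Δv / v_e) = exp(650 / 2195.2) = exp(0.2961) = 1.3446.
m_f = 1,360 / 1.3446 = 1,011.45 kg, so propellant = m₀ − m_f = 1,360 − 1,011.45 = 348.55 kg.

propellant mass ≈ 349 kg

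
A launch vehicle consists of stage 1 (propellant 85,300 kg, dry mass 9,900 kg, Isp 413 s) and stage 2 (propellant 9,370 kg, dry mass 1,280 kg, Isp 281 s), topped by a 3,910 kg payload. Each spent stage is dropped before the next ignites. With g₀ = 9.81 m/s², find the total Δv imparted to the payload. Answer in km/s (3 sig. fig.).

Ignition mass of stage 1 = 85,300+9,900 + 9,370+1,280 + 3,910 = 109,760 kg.
Stage 1: m₀ = 109,760 kg, m_f = 109,760 − 85,300 = 24,460 kg; Δv = 413×9.81×ln(4.487) = 4051.5×1.5013 ≈ 6082 m/s.
Stage 2: m₀ = 14,560 kg, m_f = 14,560 − 9,370 = 5,190 kg; Δv = 281×9.81×ln(2.805) = 2756.6×1.0315 ≈ 2844 m/s.
Total Δv = 6082 + 2844 = 8926 m/s.

Δv ≈ 8.93 km/s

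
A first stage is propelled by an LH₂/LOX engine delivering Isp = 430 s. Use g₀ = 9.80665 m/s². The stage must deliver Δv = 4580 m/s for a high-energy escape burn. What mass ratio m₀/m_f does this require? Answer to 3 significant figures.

v_e = Isp · g₀ = 430 × 9.80665 = 4216.9 m/s.
From the ideal rocket equation, m₀/m_f = exp(Δv / v_e) = exp(4580 / 4216.9) = exp(1.0861) = 2.9627.

mass ratio ≈ 2.96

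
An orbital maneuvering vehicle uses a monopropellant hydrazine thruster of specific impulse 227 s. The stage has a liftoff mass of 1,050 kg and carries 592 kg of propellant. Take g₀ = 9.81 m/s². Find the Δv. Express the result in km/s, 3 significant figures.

Δv ≈ 1.85 km/s

v_e = Isp · g₀ = 227 × 9.81 = 2226.9 m/s.
m_f = m₀ − m_prop = 1,050 − 592 = 458 kg.
Δv = v_e · ln(m₀/m_f) = 2226.9 × ln(2.293) = 2226.9 × 0.8297 ≈ 1847.6 m/s.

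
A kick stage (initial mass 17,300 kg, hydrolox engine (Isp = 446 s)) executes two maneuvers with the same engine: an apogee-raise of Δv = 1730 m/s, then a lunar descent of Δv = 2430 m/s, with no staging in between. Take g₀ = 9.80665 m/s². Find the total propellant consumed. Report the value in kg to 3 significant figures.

total propellant consumed ≈ 10600 kg

v_e = Isp · g₀ = 446 × 9.80665 = 4373.8 m/s.
After the first burn: m = 17300 × exp(−1730/4373.8) = 17300 × 0.67332 = 11,648.4 kg.
After the second burn: m = 11,648.4 × exp(−2430/4373.8) = 11,648.4 × 0.57374 = 6,683.15 kg.
Total propellant = m₀ − m_final = 17300 − 6,683.15 = 10,616.85 kg.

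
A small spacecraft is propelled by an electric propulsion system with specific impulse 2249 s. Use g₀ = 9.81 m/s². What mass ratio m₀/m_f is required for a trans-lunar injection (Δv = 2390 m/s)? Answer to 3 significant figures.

mass ratio ≈ 1.11

v_e = Isp · g₀ = 2249 × 9.81 = 22062.7 m/s.
Using Δv = v_e ln(m₀/m_f): m₀/m_f = exp(Δv / v_e) = exp(2390 / 22062.7) = exp(0.1083) = 1.1144.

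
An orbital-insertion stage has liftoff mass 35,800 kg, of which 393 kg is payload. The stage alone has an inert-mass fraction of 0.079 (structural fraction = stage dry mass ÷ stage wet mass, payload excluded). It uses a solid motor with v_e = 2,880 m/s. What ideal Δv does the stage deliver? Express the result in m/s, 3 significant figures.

Δv ≈ 6960 m/s

Stage wet mass = m₀ − payload = 35,800 − 393 = 35,407 kg.
Stage dry mass = ε × stage wet mass = 0.079 × 35,407 = 2,797.15 kg.
Burnout mass m_f = stage dry + payload = 2,797.15 + 393 = 3,190.15 kg.
Δv = v_e · ln(35,800/3,190.15) = 2880.0 × ln(11.22) = 2880.0 × 2.4179 ≈ 6963 m/s.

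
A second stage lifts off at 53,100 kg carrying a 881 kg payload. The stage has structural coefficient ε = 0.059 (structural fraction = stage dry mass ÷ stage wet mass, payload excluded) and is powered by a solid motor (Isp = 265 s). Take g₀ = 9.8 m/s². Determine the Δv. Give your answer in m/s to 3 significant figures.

Δv ≈ 6740 m/s

Stage wet mass = m₀ − payload = 53,100 − 881 = 52,219 kg.
Stage dry mass = ε × stage wet mass = 0.059 × 52,219 = 3,080.92 kg.
Burnout mass m_f = stage dry + payload = 3,080.92 + 881 = 3,961.92 kg.
v_e = Isp · g₀ = 265 × 9.8 = 2597.0 m/s.
Δv = v_e · ln(53,100/3,961.92) = 2597.0 × ln(13.4) = 2597.0 × 2.5954 ≈ 6740 m/s.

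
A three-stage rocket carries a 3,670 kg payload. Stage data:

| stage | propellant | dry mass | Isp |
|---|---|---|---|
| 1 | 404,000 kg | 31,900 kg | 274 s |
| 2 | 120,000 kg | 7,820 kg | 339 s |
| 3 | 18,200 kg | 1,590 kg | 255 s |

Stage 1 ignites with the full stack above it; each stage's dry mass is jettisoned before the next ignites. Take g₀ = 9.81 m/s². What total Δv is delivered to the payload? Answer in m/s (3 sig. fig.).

Ignition mass of stage 1 = 404,000+31,900 + 120,000+7,820 + 18,200+1,590 + 3,670 = 587,180 kg.
Stage 1: m₀ = 587,180 kg, m_f = 587,180 − 404,000 = 183,180 kg; Δv = 274×9.81×ln(3.205) = 2687.9×1.1649 ≈ 3131 m/s.
Stage 2: m₀ = 151,280 kg, m_f = 151,280 − 120,000 = 31,280 kg; Δv = 339×9.81×ln(4.836) = 3325.6×1.5762 ≈ 5242 m/s.
Stage 3: m₀ = 23,460 kg, m_f = 23,460 − 18,200 = 5,260 kg; Δv = 255×9.81×ln(4.46) = 2501.6×1.4952 ≈ 3740 m/s.
Total Δv = 3131 + 5242 + 3740 = 12113 m/s.

Δv ≈ 12100 m/s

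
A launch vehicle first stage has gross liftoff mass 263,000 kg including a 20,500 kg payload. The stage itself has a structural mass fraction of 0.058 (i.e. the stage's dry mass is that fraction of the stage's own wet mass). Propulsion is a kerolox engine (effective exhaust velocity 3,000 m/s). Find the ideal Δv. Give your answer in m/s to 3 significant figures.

Stage wet mass = m₀ − payload = 263,000 − 20,500 = 242,500 kg.
Stage dry mass = ε × stage wet mass = 0.058 × 242,500 = 14,065 kg.
Burnout mass m_f = stage dry + payload = 14,065 + 20,500 = 34,565 kg.
Δv = v_e · ln(263,000/34,565) = 3000.0 × ln(7.609) = 3000.0 × 2.0293 ≈ 6088 m/s.

Δv ≈ 6090 m/s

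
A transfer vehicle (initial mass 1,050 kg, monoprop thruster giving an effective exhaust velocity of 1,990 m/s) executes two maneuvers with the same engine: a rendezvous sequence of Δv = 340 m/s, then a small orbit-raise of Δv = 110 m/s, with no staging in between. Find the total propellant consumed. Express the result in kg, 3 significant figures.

After the first burn: m = 1050 × exp(−340/1990.0) = 1050 × 0.84294 = 885.087 kg.
After the second burn: m = 885.087 × exp(−110/1990.0) = 885.087 × 0.94622 = 837.487 kg.
Total propellant = m₀ − m_final = 1050 − 837.487 = 212.513 kg.

total propellant consumed ≈ 213 kg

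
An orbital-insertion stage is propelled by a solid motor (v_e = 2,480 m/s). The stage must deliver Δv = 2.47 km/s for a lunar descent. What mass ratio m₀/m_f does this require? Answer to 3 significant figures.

By the Tsiolkovsky rocket equation, m₀/m_f = exp(Δv / v_e) = exp(2470 / 2480.0) = exp(0.9960) = 2.7073.

mass ratio ≈ 2.71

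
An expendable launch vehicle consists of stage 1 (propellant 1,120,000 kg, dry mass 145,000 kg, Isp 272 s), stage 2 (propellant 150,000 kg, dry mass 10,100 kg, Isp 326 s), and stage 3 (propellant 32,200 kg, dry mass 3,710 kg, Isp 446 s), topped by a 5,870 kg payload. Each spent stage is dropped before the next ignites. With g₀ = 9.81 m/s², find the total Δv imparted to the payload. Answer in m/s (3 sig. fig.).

Ignition mass of stage 1 = 1,120,000+145,000 + 150,000+10,100 + 32,200+3,710 + 5,870 = 1,466,880 kg.
Stage 1: m₀ = 1,466,880 kg, m_f = 1,466,880 − 1,120,000 = 346,880 kg; Δv = 272×9.81×ln(4.229) = 2668.3×1.4419 ≈ 3847 m/s.
Stage 2: m₀ = 201,880 kg, m_f = 201,880 − 150,000 = 51,880 kg; Δv = 326×9.81×ln(3.891) = 3198.1×1.3587 ≈ 4345 m/s.
Stage 3: m₀ = 41,780 kg, m_f = 41,780 − 32,200 = 9,580 kg; Δv = 446×9.81×ln(4.361) = 4375.3×1.4727 ≈ 6444 m/s.
Total Δv = 3847 + 4345 + 6444 = 14636 m/s.

Δv ≈ 14600 m/s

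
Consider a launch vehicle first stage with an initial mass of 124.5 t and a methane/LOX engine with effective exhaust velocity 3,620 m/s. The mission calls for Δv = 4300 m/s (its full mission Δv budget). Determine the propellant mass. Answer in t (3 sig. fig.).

m₀/m_f = exp(Δv / v_e) = exp(4300 / 3620.0) = exp(1.1878) = 3.2800.
m_f = 124.5 / 3.2800 = 37.9573 t, so propellant = m₀ − m_f = 124.5 − 37.9573 = 86.5427 t.

propellant mass ≈ 86.5 t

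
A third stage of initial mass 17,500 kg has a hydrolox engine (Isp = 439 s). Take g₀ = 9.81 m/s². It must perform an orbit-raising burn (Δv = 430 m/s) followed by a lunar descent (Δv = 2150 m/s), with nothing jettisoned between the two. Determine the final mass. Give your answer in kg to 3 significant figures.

v_e = Isp · g₀ = 439 × 9.81 = 4306.6 m/s.
After the first burn: m = 17500 × exp(−430/4306.6) = 17500 × 0.90498 = 15,837.2 kg.
After the second burn: m = 15,837.2 × exp(−2150/4306.6) = 15,837.2 × 0.60699 = 9,613.02 kg.

final mass ≈ 9610 kg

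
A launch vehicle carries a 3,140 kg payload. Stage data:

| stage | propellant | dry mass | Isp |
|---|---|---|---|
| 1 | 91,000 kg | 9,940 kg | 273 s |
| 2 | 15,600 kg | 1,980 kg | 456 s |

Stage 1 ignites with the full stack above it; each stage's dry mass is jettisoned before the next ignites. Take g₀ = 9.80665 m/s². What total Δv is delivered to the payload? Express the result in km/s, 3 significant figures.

Δv ≈ 9.94 km/s

Ignition mass of stage 1 = 91,000+9,940 + 15,600+1,980 + 3,140 = 121,660 kg.
Stage 1: m₀ = 121,660 kg, m_f = 121,660 − 91,000 = 30,660 kg; Δv = 273×9.80665×ln(3.968) = 2677.2×1.3783 ≈ 3690 m/s.
Stage 2: m₀ = 20,720 kg, m_f = 20,720 − 15,600 = 5,120 kg; Δv = 456×9.80665×ln(4.047) = 4471.8×1.3979 ≈ 6251 m/s.
Total Δv = 3690 + 6251 = 9941 m/s.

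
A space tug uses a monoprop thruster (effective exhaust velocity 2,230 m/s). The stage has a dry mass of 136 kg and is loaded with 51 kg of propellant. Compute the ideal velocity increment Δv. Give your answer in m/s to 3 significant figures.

Δv ≈ 710 m/s

m₀ = m_dry + m_prop = 136 + 51 = 187 kg.
Δv = v_e · ln(m₀/m_f) = 2230.0 × ln(1.375) = 2230.0 × 0.3185 ≈ 710.2 m/s.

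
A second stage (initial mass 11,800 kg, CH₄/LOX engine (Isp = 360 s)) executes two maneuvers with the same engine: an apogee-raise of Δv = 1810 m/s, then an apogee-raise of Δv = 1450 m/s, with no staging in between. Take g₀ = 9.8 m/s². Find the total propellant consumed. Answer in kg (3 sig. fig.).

v_e = Isp · g₀ = 360 × 9.8 = 3528.0 m/s.
After the first burn: m = 11800 × exp(−1810/3528.0) = 11800 × 0.59867 = 7,064.31 kg.
After the second burn: m = 7,064.31 × exp(−1450/3528.0) = 7,064.31 × 0.66299 = 4,683.57 kg.
Total propellant = m₀ − m_final = 11800 − 4,683.57 = 7,116.43 kg.

total propellant consumed ≈ 7120 kg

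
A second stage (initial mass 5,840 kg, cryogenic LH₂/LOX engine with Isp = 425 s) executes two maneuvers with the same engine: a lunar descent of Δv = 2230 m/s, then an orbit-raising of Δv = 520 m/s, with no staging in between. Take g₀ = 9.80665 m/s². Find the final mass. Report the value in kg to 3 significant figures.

v_e = Isp · g₀ = 425 × 9.80665 = 4167.8 m/s.
After the first burn: m = 5840 × exp(−2230/4167.8) = 5840 × 0.58564 = 3,420.14 kg.
After the second burn: m = 3,420.14 × exp(−520/4167.8) = 3,420.14 × 0.88270 = 3,018.96 kg.

final mass ≈ 3020 kg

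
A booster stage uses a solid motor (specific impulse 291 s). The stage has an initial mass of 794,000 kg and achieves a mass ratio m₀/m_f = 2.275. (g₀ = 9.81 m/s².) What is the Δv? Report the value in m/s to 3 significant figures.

v_e = Isp · g₀ = 291 × 9.81 = 2854.7 m/s.
By the Tsiolkovsky rocket equation, Δv = v_e · ln(2.275) = 2854.7 × 0.8220 ≈ 2346.5 m/s.

Δv ≈ 2350 m/s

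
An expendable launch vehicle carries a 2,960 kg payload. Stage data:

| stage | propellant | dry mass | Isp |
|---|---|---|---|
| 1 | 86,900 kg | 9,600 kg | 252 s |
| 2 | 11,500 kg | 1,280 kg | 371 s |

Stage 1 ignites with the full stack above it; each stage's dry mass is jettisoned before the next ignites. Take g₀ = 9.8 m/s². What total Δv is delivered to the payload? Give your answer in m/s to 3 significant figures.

Δv ≈ 8440 m/s

Ignition mass of stage 1 = 86,900+9,600 + 11,500+1,280 + 2,960 = 112,240 kg.
Stage 1: m₀ = 112,240 kg, m_f = 112,240 − 86,900 = 25,340 kg; Δv = 252×9.8×ln(4.429) = 2469.6×1.4883 ≈ 3675 m/s.
Stage 2: m₀ = 15,740 kg, m_f = 15,740 − 11,500 = 4,240 kg; Δv = 371×9.8×ln(3.712) = 3635.8×1.3116 ≈ 4769 m/s.
Total Δv = 3675 + 4769 = 8444 m/s.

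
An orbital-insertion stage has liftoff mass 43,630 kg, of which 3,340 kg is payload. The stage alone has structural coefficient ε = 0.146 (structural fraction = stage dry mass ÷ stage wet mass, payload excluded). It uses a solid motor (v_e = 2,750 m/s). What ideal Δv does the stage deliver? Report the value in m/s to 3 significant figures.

Δv ≈ 4270 m/s

Stage wet mass = m₀ − payload = 43,630 − 3,340 = 40,290 kg.
Stage dry mass = ε × stage wet mass = 0.146 × 40,290 = 5,882.34 kg.
Burnout mass m_f = stage dry + payload = 5,882.34 + 3,340 = 9,222.34 kg.
Δv = v_e · ln(43,630/9,222.34) = 2750.0 × ln(4.731) = 2750.0 × 1.5541 ≈ 4274 m/s.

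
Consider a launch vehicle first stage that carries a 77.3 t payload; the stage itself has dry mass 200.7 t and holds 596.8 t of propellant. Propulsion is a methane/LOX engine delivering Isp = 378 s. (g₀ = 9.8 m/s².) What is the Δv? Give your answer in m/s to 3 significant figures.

Δv ≈ 4250 m/s

v_e = Isp · g₀ = 378 × 9.8 = 3704.4 m/s.
m₀ = payload + dry + propellant = 77.3 + 200.7 + 596.8 = 874.8 t.
m_f = payload + dry = 77.3 + 200.7 = 278 t.
By the Tsiolkovsky rocket equation, Δv = v_e · ln(m₀/m_f) = 3704.4 × ln(3.147) = 3704.4 × 1.1464 ≈ 4246.6 m/s.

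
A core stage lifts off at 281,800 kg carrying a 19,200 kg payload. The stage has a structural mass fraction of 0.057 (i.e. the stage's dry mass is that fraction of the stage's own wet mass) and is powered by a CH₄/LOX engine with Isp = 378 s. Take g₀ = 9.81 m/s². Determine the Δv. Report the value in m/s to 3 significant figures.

Stage wet mass = m₀ − payload = 281,800 − 19,200 = 262,600 kg.
Stage dry mass = ε × stage wet mass = 0.057 × 262,600 = 14,968.2 kg.
Burnout mass m_f = stage dry + payload = 14,968.2 + 19,200 = 34,168.2 kg.
v_e = Isp · g₀ = 378 × 9.81 = 3708.2 m/s.
From the ideal rocket equation, Δv = v_e · ln(281,800/34,168.2) = 3708.2 × ln(8.247) = 3708.2 × 2.1099 ≈ 7824 m/s.

Δv ≈ 7820 m/s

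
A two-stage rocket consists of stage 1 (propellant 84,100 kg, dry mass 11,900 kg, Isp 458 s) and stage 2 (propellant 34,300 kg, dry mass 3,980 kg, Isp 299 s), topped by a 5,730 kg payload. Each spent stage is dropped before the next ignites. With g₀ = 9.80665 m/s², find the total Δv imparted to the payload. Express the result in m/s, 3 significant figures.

Δv ≈ 8550 m/s

Ignition mass of stage 1 = 84,100+11,900 + 34,300+3,980 + 5,730 = 140,010 kg.
Stage 1: m₀ = 140,010 kg, m_f = 140,010 − 84,100 = 55,910 kg; Δv = 458×9.80665×ln(2.504) = 4491.4×0.9180 ≈ 4123 m/s.
Stage 2: m₀ = 44,010 kg, m_f = 44,010 − 34,300 = 9,710 kg; Δv = 299×9.80665×ln(4.532) = 2932.2×1.5113 ≈ 4431 m/s.
Total Δv = 4123 + 4431 = 8554 m/s.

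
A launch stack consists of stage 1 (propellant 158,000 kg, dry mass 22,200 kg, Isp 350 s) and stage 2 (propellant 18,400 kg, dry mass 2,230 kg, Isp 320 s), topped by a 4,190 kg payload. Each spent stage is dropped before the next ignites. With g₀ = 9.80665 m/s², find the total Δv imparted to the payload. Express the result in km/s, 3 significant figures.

Δv ≈ 9.30 km/s

Ignition mass of stage 1 = 158,000+22,200 + 18,400+2,230 + 4,190 = 205,020 kg.
Stage 1: m₀ = 205,020 kg, m_f = 205,020 − 158,000 = 47,020 kg; Δv = 350×9.80665×ln(4.36) = 3432.3×1.4725 ≈ 5054 m/s.
Stage 2: m₀ = 24,820 kg, m_f = 24,820 − 18,400 = 6,420 kg; Δv = 320×9.80665×ln(3.866) = 3138.1×1.3522 ≈ 4243 m/s.
Total Δv = 5054 + 4243 = 9297 m/s.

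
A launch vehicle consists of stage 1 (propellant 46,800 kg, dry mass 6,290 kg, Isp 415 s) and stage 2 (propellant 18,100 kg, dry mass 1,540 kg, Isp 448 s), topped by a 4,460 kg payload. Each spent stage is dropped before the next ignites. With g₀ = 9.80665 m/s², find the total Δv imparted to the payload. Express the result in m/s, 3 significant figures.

Δv ≈ 9900 m/s

Ignition mass of stage 1 = 46,800+6,290 + 18,100+1,540 + 4,460 = 77,190 kg.
Stage 1: m₀ = 77,190 kg, m_f = 77,190 − 46,800 = 30,390 kg; Δv = 415×9.80665×ln(2.54) = 4069.8×0.9322 ≈ 3794 m/s.
Stage 2: m₀ = 24,100 kg, m_f = 24,100 − 18,100 = 6,000 kg; Δv = 448×9.80665×ln(4.017) = 4393.4×1.3905 ≈ 6109 m/s.
Total Δv = 3794 + 6109 = 9903 m/s.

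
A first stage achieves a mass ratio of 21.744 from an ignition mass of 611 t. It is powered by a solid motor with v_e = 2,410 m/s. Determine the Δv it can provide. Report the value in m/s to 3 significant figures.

Δv ≈ 7420 m/s

Δv = v_e · ln(21.744) = 2410.0 × 3.0793 ≈ 7421.2 m/s.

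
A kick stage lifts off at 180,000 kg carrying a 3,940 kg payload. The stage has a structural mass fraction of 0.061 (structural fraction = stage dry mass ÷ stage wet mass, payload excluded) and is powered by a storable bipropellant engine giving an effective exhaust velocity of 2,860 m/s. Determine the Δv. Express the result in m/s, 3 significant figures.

Stage wet mass = m₀ − payload = 180,000 − 3,940 = 176,060 kg.
Stage dry mass = ε × stage wet mass = 0.061 × 176,060 = 10,739.7 kg.
Burnout mass m_f = stage dry + payload = 10,739.7 + 3,940 = 14,679.7 kg.
Δv = v_e · ln(180,000/14,679.7) = 2860.0 × ln(12.26) = 2860.0 × 2.5065 ≈ 7169 m/s.

Δv ≈ 7170 m/s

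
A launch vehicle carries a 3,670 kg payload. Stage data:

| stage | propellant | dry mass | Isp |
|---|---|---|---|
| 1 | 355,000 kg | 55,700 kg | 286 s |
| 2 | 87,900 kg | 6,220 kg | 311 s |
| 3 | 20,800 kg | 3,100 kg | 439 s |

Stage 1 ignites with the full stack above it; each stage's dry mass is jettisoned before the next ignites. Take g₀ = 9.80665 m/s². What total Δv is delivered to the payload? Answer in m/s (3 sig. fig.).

Ignition mass of stage 1 = 355,000+55,700 + 87,900+6,220 + 20,800+3,100 + 3,670 = 532,390 kg.
Stage 1: m₀ = 532,390 kg, m_f = 532,390 − 355,000 = 177,390 kg; Δv = 286×9.80665×ln(3.001) = 2804.7×1.0990 ≈ 3082 m/s.
Stage 2: m₀ = 121,690 kg, m_f = 121,690 − 87,900 = 33,790 kg; Δv = 311×9.80665×ln(3.601) = 3049.9×1.2813 ≈ 3908 m/s.
Stage 3: m₀ = 27,570 kg, m_f = 27,570 − 20,800 = 6,770 kg; Δv = 439×9.80665×ln(4.072) = 4305.1×1.4042 ≈ 6045 m/s.
Total Δv = 3082 + 3908 + 6045 = 13035 m/s.

Δv ≈ 13000 m/s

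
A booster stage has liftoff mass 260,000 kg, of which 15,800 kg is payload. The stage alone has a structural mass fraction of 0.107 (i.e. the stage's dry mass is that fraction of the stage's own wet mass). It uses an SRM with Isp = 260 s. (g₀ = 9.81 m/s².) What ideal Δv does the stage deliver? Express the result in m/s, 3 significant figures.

Δv ≈ 4650 m/s

Stage wet mass = m₀ − payload = 260,000 − 15,800 = 244,200 kg.
Stage dry mass = ε × stage wet mass = 0.107 × 244,200 = 26,129.4 kg.
Burnout mass m_f = stage dry + payload = 26,129.4 + 15,800 = 41,929.4 kg.
v_e = Isp · g₀ = 260 × 9.81 = 2550.6 m/s.
Δv = v_e · ln(260,000/41,929.4) = 2550.6 × ln(6.201) = 2550.6 × 1.8247 ≈ 4654 m/s.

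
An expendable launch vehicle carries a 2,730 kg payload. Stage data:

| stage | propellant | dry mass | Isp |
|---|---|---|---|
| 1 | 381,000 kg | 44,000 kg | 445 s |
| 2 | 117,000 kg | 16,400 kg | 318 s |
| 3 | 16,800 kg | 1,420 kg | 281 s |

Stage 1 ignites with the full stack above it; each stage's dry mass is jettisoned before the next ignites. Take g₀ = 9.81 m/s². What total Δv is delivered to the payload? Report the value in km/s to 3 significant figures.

Δv ≈ 13.6 km/s

Ignition mass of stage 1 = 381,000+44,000 + 117,000+16,400 + 16,800+1,420 + 2,730 = 579,350 kg.
Stage 1: m₀ = 579,350 kg, m_f = 579,350 − 381,000 = 198,350 kg; Δv = 445×9.81×ln(2.921) = 4365.4×1.0719 ≈ 4679 m/s.
Stage 2: m₀ = 154,350 kg, m_f = 154,350 − 117,000 = 37,350 kg; Δv = 318×9.81×ln(4.133) = 3119.6×1.4189 ≈ 4426 m/s.
Stage 3: m₀ = 20,950 kg, m_f = 20,950 − 16,800 = 4,150 kg; Δv = 281×9.81×ln(5.048) = 2756.6×1.6190 ≈ 4463 m/s.
Total Δv = 4679 + 4426 + 4463 = 13568 m/s.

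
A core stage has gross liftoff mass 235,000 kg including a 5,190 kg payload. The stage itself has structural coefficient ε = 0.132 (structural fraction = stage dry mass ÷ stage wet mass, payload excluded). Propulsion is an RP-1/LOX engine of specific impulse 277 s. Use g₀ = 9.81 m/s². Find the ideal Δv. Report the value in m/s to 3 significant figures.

Δv ≈ 5130 m/s

Stage wet mass = m₀ − payload = 235,000 − 5,190 = 229,810 kg.
Stage dry mass = ε × stage wet mass = 0.132 × 229,810 = 30,334.9 kg.
Burnout mass m_f = stage dry + payload = 30,334.9 + 5,190 = 35,524.9 kg.
v_e = Isp · g₀ = 277 × 9.81 = 2717.4 m/s.
By the Tsiolkovsky rocket equation, Δv = v_e · ln(235,000/35,524.9) = 2717.4 × ln(6.615) = 2717.4 × 1.8894 ≈ 5134 m/s.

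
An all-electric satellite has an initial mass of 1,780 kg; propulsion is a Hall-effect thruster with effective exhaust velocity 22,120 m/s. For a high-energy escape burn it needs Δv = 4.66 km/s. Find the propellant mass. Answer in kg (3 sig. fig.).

By the Tsiolkovsky rocket equation, m₀/m_f = exp(Δv / v_e) = exp(4660 / 22120.0) = exp(0.2107) = 1.2345.
m_f = 1,780 / 1.2345 = 1,441.88 kg, so propellant = m₀ − m_f = 1,780 − 1,441.88 = 338.12 kg.

propellant mass ≈ 338 kg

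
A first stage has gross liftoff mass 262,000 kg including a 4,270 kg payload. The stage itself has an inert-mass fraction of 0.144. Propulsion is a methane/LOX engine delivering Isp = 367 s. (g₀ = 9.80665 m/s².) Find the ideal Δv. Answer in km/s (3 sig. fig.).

Δv ≈ 6.64 km/s

Stage wet mass = m₀ − payload = 262,000 − 4,270 = 257,730 kg.
Stage dry mass = ε × stage wet mass = 0.144 × 257,730 = 37,113.1 kg.
Burnout mass m_f = stage dry + payload = 37,113.1 + 4,270 = 41,383.1 kg.
v_e = Isp · g₀ = 367 × 9.80665 = 3599.0 m/s.
Rocket equation: Δv = v_e · ln(262,000/41,383.1) = 3599.0 × ln(6.331) = 3599.0 × 1.8455 ≈ 6642 m/s.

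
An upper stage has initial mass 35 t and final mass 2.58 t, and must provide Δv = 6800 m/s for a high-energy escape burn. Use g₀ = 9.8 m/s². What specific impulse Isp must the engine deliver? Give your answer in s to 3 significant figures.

Isp ≈ 266 s

ln(m₀/m_f) = ln(35000/2580) = ln(13.57) = 2.6076.
v_e = Δv / ln(m₀/m_f) = 6800 / 2.6076 = 2607.8 m/s.
Isp = v_e / g₀ = 2607.8 / 9.8 = 266.1 s.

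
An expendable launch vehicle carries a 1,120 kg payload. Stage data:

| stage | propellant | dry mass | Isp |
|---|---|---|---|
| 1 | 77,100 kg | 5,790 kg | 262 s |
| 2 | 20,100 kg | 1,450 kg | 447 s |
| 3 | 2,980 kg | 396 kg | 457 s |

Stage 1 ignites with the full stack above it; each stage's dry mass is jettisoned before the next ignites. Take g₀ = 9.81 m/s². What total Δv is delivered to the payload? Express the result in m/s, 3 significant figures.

Ignition mass of stage 1 = 77,100+5,790 + 20,100+1,450 + 2,980+396 + 1,120 = 108,936 kg.
Stage 1: m₀ = 108,936 kg, m_f = 108,936 − 77,100 = 31,836 kg; Δv = 262×9.81×ln(3.422) = 2570.2×1.2302 ≈ 3162 m/s.
Stage 2: m₀ = 26,046 kg, m_f = 26,046 − 20,100 = 5,946 kg; Δv = 447×9.81×ln(4.38) = 4385.1×1.4771 ≈ 6477 m/s.
Stage 3: m₀ = 4,496 kg, m_f = 4,496 − 2,980 = 1,516 kg; Δv = 457×9.81×ln(2.966) = 4483.2×1.0871 ≈ 4874 m/s.
Total Δv = 3162 + 6477 + 4874 = 14513 m/s.

Δv ≈ 14500 m/s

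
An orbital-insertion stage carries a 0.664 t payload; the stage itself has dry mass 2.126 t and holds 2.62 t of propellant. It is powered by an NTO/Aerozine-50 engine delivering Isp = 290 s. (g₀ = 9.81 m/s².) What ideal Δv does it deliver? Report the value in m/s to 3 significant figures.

v_e = Isp · g₀ = 290 × 9.81 = 2844.9 m/s.
m₀ = payload + dry + propellant = 0.664 + 2.126 + 2.62 = 5.41 t.
m_f = payload + dry = 0.664 + 2.126 = 2.79 t.
From the ideal rocket equation, Δv = v_e · ln(m₀/m_f) = 2844.9 × ln(1.939) = 2844.9 × 0.6622 ≈ 1883.9 m/s.

Δv ≈ 1880 m/s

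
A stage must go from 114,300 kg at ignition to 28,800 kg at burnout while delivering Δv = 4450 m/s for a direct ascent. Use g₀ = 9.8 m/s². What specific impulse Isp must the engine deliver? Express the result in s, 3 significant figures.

ln(m₀/m_f) = ln(114300/28800) = ln(3.969) = 1.3785.
v_e = Δv / ln(m₀/m_f) = 4450 / 1.3785 = 3228.3 m/s.
Isp = v_e / g₀ = 3228.3 / 9.8 = 329.4 s.

Isp ≈ 329 s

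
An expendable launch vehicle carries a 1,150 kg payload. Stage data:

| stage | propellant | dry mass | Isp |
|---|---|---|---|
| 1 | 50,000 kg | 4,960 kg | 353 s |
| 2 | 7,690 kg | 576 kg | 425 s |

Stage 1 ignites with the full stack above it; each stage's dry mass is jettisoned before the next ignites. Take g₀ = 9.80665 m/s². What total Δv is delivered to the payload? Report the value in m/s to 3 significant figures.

Δv ≈ 12300 m/s

Ignition mass of stage 1 = 50,000+4,960 + 7,690+576 + 1,150 = 64,376 kg.
Stage 1: m₀ = 64,376 kg, m_f = 64,376 − 50,000 = 14,376 kg; Δv = 353×9.80665×ln(4.478) = 3461.7×1.4992 ≈ 5190 m/s.
Stage 2: m₀ = 9,416 kg, m_f = 9,416 − 7,690 = 1,726 kg; Δv = 425×9.80665×ln(5.455) = 4167.8×1.6966 ≈ 7071 m/s.
Total Δv = 5190 + 7071 = 12261 m/s.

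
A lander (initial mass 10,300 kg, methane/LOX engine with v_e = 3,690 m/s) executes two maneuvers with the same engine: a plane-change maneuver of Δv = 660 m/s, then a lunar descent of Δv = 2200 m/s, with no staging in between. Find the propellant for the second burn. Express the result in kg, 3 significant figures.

propellant for the second burn ≈ 3870 kg

After the first burn: m = 10300 × exp(−660/3690.0) = 10300 × 0.83622 = 8,613.07 kg.
After the second burn: m = 8,613.07 × exp(−2200/3690.0) = 8,613.07 × 0.55090 = 4,744.94 kg.
Second-burn propellant = 8,613.07 − 4,744.94 = 3,868.13 kg.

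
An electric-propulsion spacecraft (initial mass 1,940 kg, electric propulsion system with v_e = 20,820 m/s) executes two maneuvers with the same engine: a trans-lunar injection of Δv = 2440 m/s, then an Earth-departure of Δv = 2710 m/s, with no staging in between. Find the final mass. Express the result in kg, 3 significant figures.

After the first burn: m = 1940 × exp(−2440/20820.0) = 1940 × 0.88941 = 1,725.46 kg.
After the second burn: m = 1,725.46 × exp(−2710/20820.0) = 1,725.46 × 0.87795 = 1,514.87 kg.

final mass ≈ 1510 kg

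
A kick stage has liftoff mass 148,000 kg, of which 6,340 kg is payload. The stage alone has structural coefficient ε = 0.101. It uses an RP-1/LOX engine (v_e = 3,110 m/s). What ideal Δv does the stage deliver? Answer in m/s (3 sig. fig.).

Stage wet mass = m₀ − payload = 148,000 − 6,340 = 141,660 kg.
Stage dry mass = ε × stage wet mass = 0.101 × 141,660 = 14,307.7 kg.
Burnout mass m_f = stage dry + payload = 14,307.7 + 6,340 = 20,647.7 kg.
Δv = v_e · ln(148,000/20,647.7) = 3110.0 × ln(7.168) = 3110.0 × 1.9696 ≈ 6125 m/s.

Δv ≈ 6130 m/s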